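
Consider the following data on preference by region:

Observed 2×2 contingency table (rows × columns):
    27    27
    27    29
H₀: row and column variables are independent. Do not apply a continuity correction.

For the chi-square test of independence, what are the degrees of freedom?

df = (r−1)(c−1) = (2−1)·(2−1) = 1

degrees of freedom = 1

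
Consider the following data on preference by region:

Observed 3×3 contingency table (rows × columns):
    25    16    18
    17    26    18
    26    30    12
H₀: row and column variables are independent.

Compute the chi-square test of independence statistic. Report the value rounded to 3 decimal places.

Row totals [59, 61, 68], col totals [68, 72, 48], n=188
χ² = (25−21.34)²/21.34 + (16−22.60)²/22.60 + (18−15.06)²/15.06 + (17−22.06)²/22.06 + (26−23.36)²/23.36 + (18−15.57)²/15.57 + (26−24.60)²/24.60 + (30−26.04)²/26.04 + (12−17.36)²/17.36 = 7.3004
df = 4

test statistic = 7.300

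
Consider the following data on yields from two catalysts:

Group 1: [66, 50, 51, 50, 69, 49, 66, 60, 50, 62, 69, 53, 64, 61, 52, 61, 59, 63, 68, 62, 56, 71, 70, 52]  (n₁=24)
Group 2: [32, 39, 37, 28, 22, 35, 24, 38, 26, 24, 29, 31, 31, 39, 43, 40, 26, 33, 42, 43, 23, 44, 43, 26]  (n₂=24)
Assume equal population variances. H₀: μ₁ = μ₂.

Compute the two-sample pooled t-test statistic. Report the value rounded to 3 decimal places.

x̄₁=59.750, s₁=7.368, n₁=24
x̄₂=33.250, s₂=7.362, n₂=24
s_p² = [23·7.368² + 23·7.362²]/46 = 54.2391
SE = √(s_p²·(1/24+1/24)) = 2.1260
t = (59.750−33.250)/2.1260 = 12.4647
df = 46

test statistic = 12.465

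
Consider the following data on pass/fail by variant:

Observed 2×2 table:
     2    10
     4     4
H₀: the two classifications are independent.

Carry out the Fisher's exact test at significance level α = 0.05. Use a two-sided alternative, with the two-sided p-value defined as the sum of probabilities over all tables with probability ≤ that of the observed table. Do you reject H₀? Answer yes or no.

reject H₀: no

Margins: r₁=12, r₂=8, c₁=6, c₂=14, n=20
p_obs = C(12,2)·C(8,4)/C(20,6); sum pmf over tables with pmf ≤ p_obs
p-value (two-sided) = 0.16109
At α=0.05: p ≥ α → fail to reject H₀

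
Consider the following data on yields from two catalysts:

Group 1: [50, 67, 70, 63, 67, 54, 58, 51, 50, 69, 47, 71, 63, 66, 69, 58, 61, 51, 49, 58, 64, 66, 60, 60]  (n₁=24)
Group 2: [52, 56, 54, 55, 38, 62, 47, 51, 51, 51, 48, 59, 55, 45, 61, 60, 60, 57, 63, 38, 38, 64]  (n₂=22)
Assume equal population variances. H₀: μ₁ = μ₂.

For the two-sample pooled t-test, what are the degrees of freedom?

df = n₁ + n₂ − 2 = 24 + 22 − 2 = 44

degrees of freedom = 44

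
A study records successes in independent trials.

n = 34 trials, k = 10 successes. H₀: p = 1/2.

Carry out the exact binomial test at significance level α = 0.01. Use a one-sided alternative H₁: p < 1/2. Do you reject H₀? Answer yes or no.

Exact binomial: n=34, k=10, p₀=1/2=0.5000
P(X≤10) from Σ C(n,i)·p₀^i·(1−p₀)^(n−i)
p-value (one-sided, H₁ less) = 0.01215
At α=0.01: p ≥ α → fail to reject H₀

reject H₀: no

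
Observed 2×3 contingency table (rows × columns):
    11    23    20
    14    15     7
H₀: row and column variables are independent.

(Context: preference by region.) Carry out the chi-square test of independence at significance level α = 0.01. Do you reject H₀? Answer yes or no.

Row totals [54, 36], col totals [25, 38, 27], n=90
χ² = (11−15.00)²/15.00 + (23−22.80)²/22.80 + (20−16.20)²/16.20 + (14−10.00)²/10.00 + (15−15.20)²/15.20 + (7−10.80)²/10.80 = 4.8994
df = 2
p-value (upper-tail) = 0.08632
At α=0.01: p ≥ α → fail to reject H₀

reject H₀: no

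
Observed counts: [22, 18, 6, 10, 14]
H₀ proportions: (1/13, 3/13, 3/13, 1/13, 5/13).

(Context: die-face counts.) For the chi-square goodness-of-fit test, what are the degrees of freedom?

degrees of freedom = 4

df = k − 1 = 5 − 1 = 4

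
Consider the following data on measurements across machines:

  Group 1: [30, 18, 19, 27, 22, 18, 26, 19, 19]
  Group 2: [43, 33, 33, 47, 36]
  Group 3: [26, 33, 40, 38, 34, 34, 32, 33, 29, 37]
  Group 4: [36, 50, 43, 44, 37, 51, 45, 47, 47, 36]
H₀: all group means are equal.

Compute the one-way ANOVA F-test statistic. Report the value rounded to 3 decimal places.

test statistic = 30.540

Group means [22.00, 38.40, 33.60, 43.60], grand mean 34.176
SSB = Σnᵢ(x̄ᵢ−x̄)² = 2314.941; SSW = ΣΣ(x−x̄ᵢ)² = 758.000
MSB = 2314.941/3 = 771.6471; MSW = 758.000/30 = 25.2667
F = MSB/MSW = 30.5401
df = (3, 30)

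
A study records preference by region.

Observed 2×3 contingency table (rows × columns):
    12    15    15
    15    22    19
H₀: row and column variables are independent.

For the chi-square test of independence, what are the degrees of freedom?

degrees of freedom = 2

df = (r−1)(c−1) = (2−1)·(3−1) = 2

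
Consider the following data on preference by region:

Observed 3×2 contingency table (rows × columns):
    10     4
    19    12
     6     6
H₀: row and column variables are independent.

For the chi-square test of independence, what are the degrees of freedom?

degrees of freedom = 2

df = (r−1)(c−1) = (3−1)·(2−1) = 2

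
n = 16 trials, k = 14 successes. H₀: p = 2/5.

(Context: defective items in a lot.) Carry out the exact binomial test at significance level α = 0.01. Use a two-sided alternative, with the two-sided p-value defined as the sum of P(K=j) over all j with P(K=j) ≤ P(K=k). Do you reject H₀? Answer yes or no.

Exact binomial: n=16, k=14, p₀=2/5=0.4000
P(X=j) = C(n,j)·p₀^j·(1−p₀)^(n−j); p = Σ P(X=j) over j with P(X=j) ≤ P(X=14)
p-value (two-sided) = 0.00013
At α=0.01: p < α → reject H₀

reject H₀: yes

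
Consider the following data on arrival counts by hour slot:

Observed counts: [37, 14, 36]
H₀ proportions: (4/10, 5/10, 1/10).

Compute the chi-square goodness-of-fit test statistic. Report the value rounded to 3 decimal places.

test statistic = 105.810

n = 87; E_i = n·p_i = [34.80, 43.50, 8.70]
χ² = (37−34.80)²/34.80 + (14−43.50)²/43.50 + (36−8.70)²/8.70 = 105.8103
df = 2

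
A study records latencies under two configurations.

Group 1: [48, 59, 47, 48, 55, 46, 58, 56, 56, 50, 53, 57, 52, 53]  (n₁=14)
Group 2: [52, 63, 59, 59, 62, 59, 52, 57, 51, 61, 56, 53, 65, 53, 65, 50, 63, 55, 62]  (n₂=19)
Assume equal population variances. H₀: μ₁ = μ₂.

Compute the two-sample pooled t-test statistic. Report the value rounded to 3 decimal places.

x̄₁=52.714, s₁=4.322, n₁=14
x̄₂=57.737, s₂=4.942, n₂=19
s_p² = [13·4.322² + 18·4.942²]/31 = 22.0175
SE = √(s_p²·(1/14+1/19)) = 1.6527
t = (52.714−57.737)/1.6527 = -3.0390
df = 31

test statistic = -3.039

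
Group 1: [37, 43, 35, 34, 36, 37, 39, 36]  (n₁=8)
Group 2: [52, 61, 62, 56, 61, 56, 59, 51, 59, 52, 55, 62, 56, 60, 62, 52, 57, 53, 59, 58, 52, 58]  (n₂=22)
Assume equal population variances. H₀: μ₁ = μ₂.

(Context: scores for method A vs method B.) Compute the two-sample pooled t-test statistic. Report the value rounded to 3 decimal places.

x̄₁=37.125, s₁=2.800, n₁=8
x̄₂=56.955, s₂=3.709, n₂=22
s_p² = [7·2.800² + 21·3.709²]/28 = 12.2796
SE = √(s_p²·(1/8+1/22)) = 1.4468
t = (37.125−56.955)/1.4468 = -13.7062
df = 28

test statistic = -13.706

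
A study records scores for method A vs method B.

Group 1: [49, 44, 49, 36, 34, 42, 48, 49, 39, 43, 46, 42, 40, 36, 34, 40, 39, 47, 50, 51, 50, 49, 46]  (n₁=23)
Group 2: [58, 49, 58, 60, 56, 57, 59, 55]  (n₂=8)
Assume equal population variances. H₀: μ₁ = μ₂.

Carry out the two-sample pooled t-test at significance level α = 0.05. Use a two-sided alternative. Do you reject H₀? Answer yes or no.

reject H₀: yes

x̄₁=43.609, s₁=5.516, n₁=23
x̄₂=56.500, s₂=3.423, n₂=8
s_p² = [22·5.516² + 7·3.423²]/29 = 25.9130
SE = √(s_p²·(1/23+1/8)) = 2.0894
t = (43.609−56.500)/2.0894 = -6.1697
df = 29
p-value (two-sided) = 0.00000
At α=0.05: p < α → reject H₀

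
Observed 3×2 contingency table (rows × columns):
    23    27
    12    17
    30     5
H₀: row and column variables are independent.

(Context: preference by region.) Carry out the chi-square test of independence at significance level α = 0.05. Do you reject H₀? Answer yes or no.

Row totals [50, 29, 35], col totals [65, 49], n=114
χ² = (23−28.51)²/28.51 + (27−21.49)²/21.49 + (12−16.54)²/16.54 + (17−12.46)²/12.46 + (30−19.96)²/19.96 + (5−15.04)²/15.04 = 17.1311
df = 2
p-value (upper-tail) = 0.00019
At α=0.05: p < α → reject H₀

reject H₀: yes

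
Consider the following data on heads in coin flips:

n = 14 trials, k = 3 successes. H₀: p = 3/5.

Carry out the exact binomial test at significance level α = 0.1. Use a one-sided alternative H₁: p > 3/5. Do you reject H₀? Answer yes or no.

Exact binomial: n=14, k=3, p₀=3/5=0.6000
P(X≥3) from Σ C(n,i)·p₀^i·(1−p₀)^(n−i)
p-value (one-sided, H₁ greater) = 0.99939
At α=0.1: p ≥ α → fail to reject H₀

reject H₀: no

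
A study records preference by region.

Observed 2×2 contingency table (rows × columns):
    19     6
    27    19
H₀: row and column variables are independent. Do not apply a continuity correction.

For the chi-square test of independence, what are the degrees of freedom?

df = (r−1)(c−1) = (2−1)·(2−1) = 1

degrees of freedom = 1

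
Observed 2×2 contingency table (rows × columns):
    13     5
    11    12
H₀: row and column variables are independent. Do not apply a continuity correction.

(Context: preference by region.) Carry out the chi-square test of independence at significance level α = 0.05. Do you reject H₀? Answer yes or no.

Row totals [18, 23], col totals [24, 17], n=41
χ² = (13−10.54)²/10.54 + (5−7.46)²/7.46 + (11−13.46)²/13.46 + (12−9.54)²/9.54 = 2.4761
df = 1
p-value (upper-tail) = 0.11559
At α=0.05: p ≥ α → fail to reject H₀

reject H₀: no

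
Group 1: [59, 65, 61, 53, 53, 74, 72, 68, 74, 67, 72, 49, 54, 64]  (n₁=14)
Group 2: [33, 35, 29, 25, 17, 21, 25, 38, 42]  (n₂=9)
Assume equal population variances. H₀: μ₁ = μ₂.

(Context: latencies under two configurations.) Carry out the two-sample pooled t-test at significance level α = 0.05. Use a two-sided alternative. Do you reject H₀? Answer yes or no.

reject H₀: yes

x̄₁=63.214, s₁=8.532, n₁=14
x̄₂=29.444, s₂=8.218, n₂=9
s_p² = [13·8.532² + 8·8.218²]/21 = 70.7895
SE = √(s_p²·(1/14+1/9)) = 3.5947
t = (63.214−29.444)/3.5947 = 9.3943
df = 21
p-value (two-sided) = 0.00000
At α=0.05: p < α → reject H₀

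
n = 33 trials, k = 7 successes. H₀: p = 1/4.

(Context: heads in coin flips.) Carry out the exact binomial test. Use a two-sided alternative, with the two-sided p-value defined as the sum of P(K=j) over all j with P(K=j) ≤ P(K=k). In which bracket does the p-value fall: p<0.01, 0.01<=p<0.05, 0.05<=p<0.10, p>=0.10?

p-value bracket: p>=0.10

Exact binomial: n=33, k=7, p₀=1/4=0.2500
P(X=j) = C(n,j)·p₀^j·(1−p₀)^(n−j); p = Σ P(X=j) over j with P(X=j) ≤ P(X=7)
p-value (two-sided) = 0.69295
→ bracket: p>=0.10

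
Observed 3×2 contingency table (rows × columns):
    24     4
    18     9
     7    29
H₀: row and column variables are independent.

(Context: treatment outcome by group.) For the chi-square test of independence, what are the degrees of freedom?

degrees of freedom = 2

df = (r−1)(c−1) = (3−1)·(2−1) = 2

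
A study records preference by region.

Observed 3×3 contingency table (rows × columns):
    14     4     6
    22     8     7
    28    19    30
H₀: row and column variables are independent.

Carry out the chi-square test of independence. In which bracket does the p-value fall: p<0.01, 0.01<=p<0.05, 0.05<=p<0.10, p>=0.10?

Row totals [24, 37, 77], col totals [64, 31, 43], n=138
χ² = (14−11.13)²/11.13 + (4−5.39)²/5.39 + (6−7.48)²/7.48 + (22−17.16)²/17.16 + (8−8.31)²/8.31 + (7−11.53)²/11.53 + (28−35.71)²/35.71 + (19−17.30)²/17.30 + (30−23.99)²/23.99 = 7.8838
df = 4
p-value (upper-tail) = 0.09593
→ bracket: 0.05<=p<0.10

p-value bracket: 0.05<=p<0.10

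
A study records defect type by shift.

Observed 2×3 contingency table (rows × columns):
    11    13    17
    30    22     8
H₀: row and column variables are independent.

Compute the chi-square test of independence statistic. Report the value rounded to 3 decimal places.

test statistic = 11.181

Row totals [41, 60], col totals [41, 35, 25], n=101
χ² = (11−16.64)²/16.64 + (13−14.21)²/14.21 + (17−10.15)²/10.15 + (30−24.36)²/24.36 + (22−20.79)²/20.79 + (8−14.85)²/14.85 = 11.1806
df = 2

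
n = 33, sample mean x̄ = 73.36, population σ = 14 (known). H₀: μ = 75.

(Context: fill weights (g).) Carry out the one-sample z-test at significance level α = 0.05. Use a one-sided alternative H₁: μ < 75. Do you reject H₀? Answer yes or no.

reject H₀: no

SE = σ/√n = 14/√33 = 2.4371
z = (x̄−μ₀)/SE = (73.36−75)/2.4371 = -0.6729
p-value (one-sided, H₁ less) = 0.25049
At α=0.05: p ≥ α → fail to reject H₀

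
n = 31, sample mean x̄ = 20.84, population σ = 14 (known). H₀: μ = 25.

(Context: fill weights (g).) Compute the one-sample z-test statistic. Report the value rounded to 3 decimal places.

SE = σ/√n = 14/√31 = 2.5145
z = (x̄−μ₀)/SE = (20.84−25)/2.5145 = -1.6544

test statistic = -1.654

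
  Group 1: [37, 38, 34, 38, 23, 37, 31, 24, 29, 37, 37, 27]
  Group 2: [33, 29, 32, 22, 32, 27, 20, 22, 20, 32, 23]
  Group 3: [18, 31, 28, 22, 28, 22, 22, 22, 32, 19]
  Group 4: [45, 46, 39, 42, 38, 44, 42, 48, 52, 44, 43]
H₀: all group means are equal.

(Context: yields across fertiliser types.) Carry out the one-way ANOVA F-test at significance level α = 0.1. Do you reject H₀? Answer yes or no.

Group means [32.67, 26.55, 24.40, 43.91], grand mean 32.068
SSB = Σnᵢ(x̄ᵢ−x̄)² = 2470.092; SSW = ΣΣ(x−x̄ᵢ)² = 1002.703
MSB = 2470.092/3 = 823.3641; MSW = 1002.703/40 = 25.0676
F = MSB/MSW = 32.8458
df = (3, 40)
p-value (upper-tail) = 0.00000
At α=0.1: p < α → reject H₀

reject H₀: yes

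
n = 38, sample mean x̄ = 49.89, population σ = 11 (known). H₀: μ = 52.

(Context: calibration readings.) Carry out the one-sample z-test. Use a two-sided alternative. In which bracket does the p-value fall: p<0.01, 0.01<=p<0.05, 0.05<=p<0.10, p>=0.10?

SE = σ/√n = 11/√38 = 1.7844
z = (x̄−μ₀)/SE = (49.89−52)/1.7844 = -1.1824
p-value (two-sided) = 0.23703
→ bracket: p>=0.10

p-value bracket: p>=0.10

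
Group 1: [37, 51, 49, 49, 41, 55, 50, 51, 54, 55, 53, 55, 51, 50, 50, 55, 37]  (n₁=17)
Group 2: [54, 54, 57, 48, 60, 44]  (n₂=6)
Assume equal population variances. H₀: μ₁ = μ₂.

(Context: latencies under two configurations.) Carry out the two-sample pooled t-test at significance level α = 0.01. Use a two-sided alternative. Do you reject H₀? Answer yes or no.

x̄₁=49.588, s₁=5.842, n₁=17
x̄₂=52.833, s₂=5.879, n₂=6
s_p² = [16·5.842² + 5·5.879²]/21 = 34.2358
SE = √(s_p²·(1/17+1/6)) = 2.7785
t = (49.588−52.833)/2.7785 = -1.1679
df = 21
p-value (two-sided) = 0.25592
At α=0.01: p ≥ α → fail to reject H₀

reject H₀: no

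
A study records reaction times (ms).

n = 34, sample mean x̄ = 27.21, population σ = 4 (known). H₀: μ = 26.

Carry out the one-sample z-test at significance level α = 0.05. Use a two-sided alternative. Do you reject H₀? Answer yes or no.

reject H₀: no

SE = σ/√n = 4/√34 = 0.6860
z = (x̄−μ₀)/SE = (27.21−26)/0.6860 = 1.7639
p-value (two-sided) = 0.07776
At α=0.05: p ≥ α → fail to reject H₀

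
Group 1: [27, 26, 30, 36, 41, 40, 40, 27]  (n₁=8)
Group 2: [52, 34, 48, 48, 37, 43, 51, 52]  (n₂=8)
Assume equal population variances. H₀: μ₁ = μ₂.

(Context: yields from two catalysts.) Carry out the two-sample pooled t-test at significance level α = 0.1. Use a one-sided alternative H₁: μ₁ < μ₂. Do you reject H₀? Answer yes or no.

x̄₁=33.375, s₁=6.545, n₁=8
x̄₂=45.625, s₂=6.948, n₂=8
s_p² = [7·6.545² + 7·6.948²]/14 = 45.5536
SE = √(s_p²·(1/8+1/8)) = 3.3747
t = (33.375−45.625)/3.3747 = -3.6300
df = 14
p-value (one-sided, H₁ less) = 0.00137
At α=0.1: p < α → reject H₀

reject H₀: yes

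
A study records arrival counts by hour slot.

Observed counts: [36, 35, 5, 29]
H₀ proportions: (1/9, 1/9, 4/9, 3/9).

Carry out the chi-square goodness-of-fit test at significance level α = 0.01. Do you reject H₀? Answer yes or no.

reject H₀: yes

n = 105; E_i = n·p_i = [11.67, 11.67, 46.67, 35.00]
χ² = (36−11.67)²/11.67 + (35−11.67)²/11.67 + (5−46.67)²/46.67 + (29−35.00)²/35.00 = 135.6500
df = 3
p-value (upper-tail) = 0.00000
At α=0.01: p < α → reject H₀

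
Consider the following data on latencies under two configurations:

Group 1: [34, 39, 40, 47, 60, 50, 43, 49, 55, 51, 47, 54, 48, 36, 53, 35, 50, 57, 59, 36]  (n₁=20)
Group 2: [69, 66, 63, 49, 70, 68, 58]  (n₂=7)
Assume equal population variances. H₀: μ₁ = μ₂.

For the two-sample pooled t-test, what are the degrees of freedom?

df = n₁ + n₂ − 2 = 20 + 7 − 2 = 25

degrees of freedom = 25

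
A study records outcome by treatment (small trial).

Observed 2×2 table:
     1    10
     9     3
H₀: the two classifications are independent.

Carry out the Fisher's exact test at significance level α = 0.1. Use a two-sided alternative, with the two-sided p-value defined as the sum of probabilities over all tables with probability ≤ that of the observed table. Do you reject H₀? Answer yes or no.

reject H₀: yes

Margins: r₁=11, r₂=12, c₁=10, c₂=13, n=23
p_obs = C(11,1)·C(12,9)/C(23,10); sum pmf over tables with pmf ≤ p_obs
p-value (two-sided) = 0.00276
At α=0.1: p < α → reject H₀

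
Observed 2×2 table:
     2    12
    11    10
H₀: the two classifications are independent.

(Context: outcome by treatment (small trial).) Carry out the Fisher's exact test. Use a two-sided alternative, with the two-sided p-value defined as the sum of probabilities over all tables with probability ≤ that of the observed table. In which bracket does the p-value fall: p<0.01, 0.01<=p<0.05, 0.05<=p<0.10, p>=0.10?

p-value bracket: 0.01<=p<0.05

Margins: r₁=14, r₂=21, c₁=13, c₂=22, n=35
p_obs = C(14,2)·C(21,11)/C(35,13); sum pmf over tables with pmf ≤ p_obs
p-value (two-sided) = 0.03374
→ bracket: 0.01<=p<0.05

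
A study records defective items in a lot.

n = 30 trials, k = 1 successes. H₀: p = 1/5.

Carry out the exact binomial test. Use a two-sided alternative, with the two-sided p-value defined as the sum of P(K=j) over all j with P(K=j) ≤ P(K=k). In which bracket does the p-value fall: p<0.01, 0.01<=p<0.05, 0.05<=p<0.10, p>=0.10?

Exact binomial: n=30, k=1, p₀=1/5=0.2000
P(X=j) = C(n,j)·p₀^j·(1−p₀)^(n−j); p = Σ P(X=j) over j with P(X=j) ≤ P(X=1)
p-value (two-sided) = 0.02002
→ bracket: 0.01<=p<0.05

p-value bracket: 0.01<=p<0.05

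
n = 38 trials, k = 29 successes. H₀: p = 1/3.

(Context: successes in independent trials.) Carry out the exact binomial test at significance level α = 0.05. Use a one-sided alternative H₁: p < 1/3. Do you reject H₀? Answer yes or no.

Exact binomial: n=38, k=29, p₀=1/3=0.3333
P(X≤29) from Σ C(n,i)·p₀^i·(1−p₀)^(n−i)
p-value (one-sided, H₁ less) = 1.00000
At α=0.05: p ≥ α → fail to reject H₀

reject H₀: no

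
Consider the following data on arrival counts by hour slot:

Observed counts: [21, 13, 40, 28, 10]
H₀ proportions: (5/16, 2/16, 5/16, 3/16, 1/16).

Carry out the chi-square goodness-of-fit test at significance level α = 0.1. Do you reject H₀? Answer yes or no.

n = 112; E_i = n·p_i = [35.00, 14.00, 35.00, 21.00, 7.00]
χ² = (21−35.00)²/35.00 + (13−14.00)²/14.00 + (40−35.00)²/35.00 + (28−21.00)²/21.00 + (10−7.00)²/7.00 = 10.0048
df = 4
p-value (upper-tail) = 0.04035
At α=0.1: p < α → reject H₀

reject H₀: yes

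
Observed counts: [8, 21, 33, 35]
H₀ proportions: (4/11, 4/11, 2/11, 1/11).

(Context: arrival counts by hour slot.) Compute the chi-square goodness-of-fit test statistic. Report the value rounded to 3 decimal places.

n = 97; E_i = n·p_i = [35.27, 35.27, 17.64, 8.82]
χ² = (8−35.27)²/35.27 + (21−35.27)²/35.27 + (33−17.64)²/17.64 + (35−8.82)²/8.82 = 117.9820
df = 3

test statistic = 117.982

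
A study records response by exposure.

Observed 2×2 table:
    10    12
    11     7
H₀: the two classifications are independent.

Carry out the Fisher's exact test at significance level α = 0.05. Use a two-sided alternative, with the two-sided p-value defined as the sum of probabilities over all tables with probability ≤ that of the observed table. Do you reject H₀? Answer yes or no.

Margins: r₁=22, r₂=18, c₁=21, c₂=19, n=40
p_obs = C(22,10)·C(18,11)/C(40,21); sum pmf over tables with pmf ≤ p_obs
p-value (two-sided) = 0.35959
At α=0.05: p ≥ α → fail to reject H₀

reject H₀: no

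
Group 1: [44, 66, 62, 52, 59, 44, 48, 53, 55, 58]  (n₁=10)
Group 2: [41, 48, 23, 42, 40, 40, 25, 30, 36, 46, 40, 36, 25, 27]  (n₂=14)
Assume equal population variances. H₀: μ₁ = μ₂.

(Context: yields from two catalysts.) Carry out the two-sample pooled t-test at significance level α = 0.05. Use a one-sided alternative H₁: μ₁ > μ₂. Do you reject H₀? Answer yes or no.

x̄₁=54.100, s₁=7.385, n₁=10
x̄₂=35.643, s₂=8.224, n₂=14
s_p² = [9·7.385² + 13·8.224²]/22 = 62.2779
SE = √(s_p²·(1/10+1/14)) = 3.2674
t = (54.100−35.643)/3.2674 = 5.6488
df = 22
p-value (one-sided, H₁ greater) = 0.00001
At α=0.05: p < α → reject H₀

reject H₀: yes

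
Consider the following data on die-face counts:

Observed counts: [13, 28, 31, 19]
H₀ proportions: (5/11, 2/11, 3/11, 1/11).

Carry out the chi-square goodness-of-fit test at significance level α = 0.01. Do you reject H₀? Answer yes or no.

n = 91; E_i = n·p_i = [41.36, 16.55, 24.82, 8.27]
χ² = (13−41.36)²/41.36 + (28−16.55)²/16.55 + (31−24.82)²/24.82 + (19−8.27)²/8.27 = 42.8293
df = 3
p-value (upper-tail) = 0.00000
At α=0.01: p < α → reject H₀

reject H₀: yes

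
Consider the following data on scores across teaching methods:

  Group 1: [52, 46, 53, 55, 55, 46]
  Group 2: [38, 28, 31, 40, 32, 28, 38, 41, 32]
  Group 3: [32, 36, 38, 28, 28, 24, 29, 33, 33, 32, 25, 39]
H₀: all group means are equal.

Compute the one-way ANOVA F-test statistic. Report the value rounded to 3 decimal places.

test statistic = 36.219

Group means [51.17, 34.22, 31.42], grand mean 36.741
SSB = Σnᵢ(x̄ᵢ−x̄)² = 1645.880; SSW = ΣΣ(x−x̄ᵢ)² = 545.306
MSB = 1645.880/2 = 822.9398; MSW = 545.306/24 = 22.7211
F = MSB/MSW = 36.2192
df = (2, 24)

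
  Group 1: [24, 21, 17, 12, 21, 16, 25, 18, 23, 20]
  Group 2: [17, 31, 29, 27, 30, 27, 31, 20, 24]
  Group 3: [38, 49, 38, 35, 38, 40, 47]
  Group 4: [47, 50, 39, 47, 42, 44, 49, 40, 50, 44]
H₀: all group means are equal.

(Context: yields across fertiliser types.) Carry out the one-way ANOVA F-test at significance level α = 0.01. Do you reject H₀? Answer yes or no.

reject H₀: yes

Group means [19.70, 26.22, 40.71, 45.20], grand mean 32.500
SSB = Σnᵢ(x̄ᵢ−x̄)² = 4078.316; SSW = ΣΣ(x−x̄ᵢ)² = 650.684
MSB = 4078.316/3 = 1359.4386; MSW = 650.684/32 = 20.3339
F = MSB/MSW = 66.8558
df = (3, 32)
p-value (upper-tail) = 0.00000
At α=0.01: p < α → reject H₀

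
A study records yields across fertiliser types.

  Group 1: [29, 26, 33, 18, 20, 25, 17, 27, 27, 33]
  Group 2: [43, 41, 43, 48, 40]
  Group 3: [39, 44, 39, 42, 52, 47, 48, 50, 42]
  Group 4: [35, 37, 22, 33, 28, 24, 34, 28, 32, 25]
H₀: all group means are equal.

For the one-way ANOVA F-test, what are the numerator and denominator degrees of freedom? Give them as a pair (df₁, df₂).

degrees of freedom = [3, 30]

k = 4 groups, N = 34 total
df = (k−1, N−k) = (4−1, 34−4) = (3, 30)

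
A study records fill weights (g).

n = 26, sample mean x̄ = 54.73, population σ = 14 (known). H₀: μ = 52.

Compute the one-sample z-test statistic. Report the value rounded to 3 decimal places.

SE = σ/√n = 14/√26 = 2.7456
z = (x̄−μ₀)/SE = (54.73−52)/2.7456 = 0.9943

test statistic = 0.994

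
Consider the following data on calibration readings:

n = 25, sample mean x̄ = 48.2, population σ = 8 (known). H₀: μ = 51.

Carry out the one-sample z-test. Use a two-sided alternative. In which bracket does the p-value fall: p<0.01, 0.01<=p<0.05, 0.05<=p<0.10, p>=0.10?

p-value bracket: 0.05<=p<0.10

SE = σ/√n = 8/√25 = 1.6000
z = (x̄−μ₀)/SE = (48.2−51)/1.6000 = -1.7500
p-value (two-sided) = 0.08012
→ bracket: 0.05<=p<0.10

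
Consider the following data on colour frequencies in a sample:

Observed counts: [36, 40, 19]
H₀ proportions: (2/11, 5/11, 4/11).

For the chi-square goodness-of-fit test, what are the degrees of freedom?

degrees of freedom = 2

df = k − 1 = 3 − 1 = 2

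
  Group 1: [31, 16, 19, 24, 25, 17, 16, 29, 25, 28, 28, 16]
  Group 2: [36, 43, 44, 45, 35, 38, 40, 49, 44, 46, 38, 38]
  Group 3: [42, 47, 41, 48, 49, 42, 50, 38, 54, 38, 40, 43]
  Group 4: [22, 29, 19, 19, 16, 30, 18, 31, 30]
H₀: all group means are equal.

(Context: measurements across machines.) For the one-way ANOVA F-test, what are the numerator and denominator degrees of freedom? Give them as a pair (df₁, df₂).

k = 4 groups, N = 45 total
df = (k−1, N−k) = (4−1, 45−4) = (3, 41)

degrees of freedom = [3, 41]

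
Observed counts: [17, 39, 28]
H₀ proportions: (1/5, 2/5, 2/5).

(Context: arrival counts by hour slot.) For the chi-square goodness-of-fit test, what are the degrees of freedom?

degrees of freedom = 2

df = k − 1 = 3 − 1 = 2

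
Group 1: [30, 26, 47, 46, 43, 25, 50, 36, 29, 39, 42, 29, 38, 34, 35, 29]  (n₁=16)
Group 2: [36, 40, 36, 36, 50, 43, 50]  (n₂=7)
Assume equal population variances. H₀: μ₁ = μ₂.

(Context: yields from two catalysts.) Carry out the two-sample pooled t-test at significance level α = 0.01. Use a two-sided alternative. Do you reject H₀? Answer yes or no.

reject H₀: no

x̄₁=36.125, s₁=7.848, n₁=16
x̄₂=41.571, s₂=6.321, n₂=7
s_p² = [15·7.848² + 6·6.321²]/21 = 55.4031
SE = √(s_p²·(1/16+1/7)) = 3.3730
t = (36.125−41.571)/3.3730 = -1.6147
df = 21
p-value (two-sided) = 0.12130
At α=0.01: p ≥ α → fail to reject H₀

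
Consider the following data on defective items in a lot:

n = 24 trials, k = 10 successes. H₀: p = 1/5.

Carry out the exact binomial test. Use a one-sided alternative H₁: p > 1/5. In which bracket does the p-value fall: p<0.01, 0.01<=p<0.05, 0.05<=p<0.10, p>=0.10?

Exact binomial: n=24, k=10, p₀=1/5=0.2000
P(X≥10) from Σ C(n,i)·p₀^i·(1−p₀)^(n−i)
p-value (one-sided, H₁ greater) = 0.01262
→ bracket: 0.01<=p<0.05

p-value bracket: 0.01<=p<0.05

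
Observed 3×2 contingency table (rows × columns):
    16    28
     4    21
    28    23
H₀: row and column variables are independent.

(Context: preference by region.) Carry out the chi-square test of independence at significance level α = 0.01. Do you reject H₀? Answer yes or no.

reject H₀: yes

Row totals [44, 25, 51], col totals [48, 72], n=120
χ² = (16−17.60)²/17.60 + (28−26.40)²/26.40 + (4−10.00)²/10.00 + (21−15.00)²/15.00 + (28−20.40)²/20.40 + (23−30.60)²/30.60 = 10.9614
df = 2
p-value (upper-tail) = 0.00417
At α=0.01: p < α → reject H₀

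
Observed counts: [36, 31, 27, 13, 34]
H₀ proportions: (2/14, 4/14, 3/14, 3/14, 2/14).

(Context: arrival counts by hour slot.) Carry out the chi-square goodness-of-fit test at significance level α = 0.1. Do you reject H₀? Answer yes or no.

reject H₀: yes

n = 141; E_i = n·p_i = [20.14, 40.29, 30.21, 30.21, 20.14]
χ² = (36−20.14)²/20.14 + (31−40.29)²/40.29 + (27−30.21)²/30.21 + (13−30.21)²/30.21 + (34−20.14)²/20.14 = 34.3061
df = 4
p-value (upper-tail) = 0.00000
At α=0.1: p < α → reject H₀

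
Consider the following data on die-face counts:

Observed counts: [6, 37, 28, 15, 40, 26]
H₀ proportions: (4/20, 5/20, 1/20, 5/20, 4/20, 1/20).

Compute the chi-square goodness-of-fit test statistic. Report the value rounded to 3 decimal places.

test statistic = 135.868

n = 152; E_i = n·p_i = [30.40, 38.00, 7.60, 38.00, 30.40, 7.60]
χ² = (6−30.40)²/30.40 + (37−38.00)²/38.00 + (28−7.60)²/7.60 + (15−38.00)²/38.00 + (40−30.40)²/30.40 + (26−7.60)²/7.60 = 135.8684
df = 5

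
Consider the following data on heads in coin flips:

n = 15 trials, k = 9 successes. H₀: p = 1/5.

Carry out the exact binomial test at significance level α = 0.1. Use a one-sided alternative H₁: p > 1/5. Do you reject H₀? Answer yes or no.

reject H₀: yes

Exact binomial: n=15, k=9, p₀=1/5=0.2000
P(X≥9) from Σ C(n,i)·p₀^i·(1−p₀)^(n−i)
p-value (one-sided, H₁ greater) = 0.00078
At α=0.1: p < α → reject H₀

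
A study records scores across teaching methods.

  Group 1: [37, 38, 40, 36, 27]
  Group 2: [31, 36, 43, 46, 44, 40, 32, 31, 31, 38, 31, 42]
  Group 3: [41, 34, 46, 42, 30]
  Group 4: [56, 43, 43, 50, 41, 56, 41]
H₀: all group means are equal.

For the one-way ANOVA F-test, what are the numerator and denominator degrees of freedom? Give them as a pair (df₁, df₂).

degrees of freedom = [3, 25]

k = 4 groups, N = 29 total
df = (k−1, N−k) = (4−1, 29−4) = (3, 25)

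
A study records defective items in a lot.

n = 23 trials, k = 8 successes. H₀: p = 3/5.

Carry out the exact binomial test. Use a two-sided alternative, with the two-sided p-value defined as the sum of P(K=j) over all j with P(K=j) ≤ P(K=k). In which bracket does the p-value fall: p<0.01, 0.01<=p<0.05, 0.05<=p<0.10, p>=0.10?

Exact binomial: n=23, k=8, p₀=3/5=0.6000
P(X=j) = C(n,j)·p₀^j·(1−p₀)^(n−j); p = Σ P(X=j) over j with P(X=j) ≤ P(X=8)
p-value (two-sided) = 0.01798
→ bracket: 0.01<=p<0.05

p-value bracket: 0.01<=p<0.05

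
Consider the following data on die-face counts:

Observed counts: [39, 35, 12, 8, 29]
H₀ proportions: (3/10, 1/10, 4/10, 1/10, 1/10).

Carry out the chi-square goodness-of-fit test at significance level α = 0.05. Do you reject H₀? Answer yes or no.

reject H₀: yes

n = 123; E_i = n·p_i = [36.90, 12.30, 49.20, 12.30, 12.30]
χ² = (39−36.90)²/36.90 + (35−12.30)²/12.30 + (12−49.20)²/49.20 + (8−12.30)²/12.30 + (29−12.30)²/12.30 = 94.3171
df = 4
p-value (upper-tail) = 0.00000
At α=0.05: p < α → reject H₀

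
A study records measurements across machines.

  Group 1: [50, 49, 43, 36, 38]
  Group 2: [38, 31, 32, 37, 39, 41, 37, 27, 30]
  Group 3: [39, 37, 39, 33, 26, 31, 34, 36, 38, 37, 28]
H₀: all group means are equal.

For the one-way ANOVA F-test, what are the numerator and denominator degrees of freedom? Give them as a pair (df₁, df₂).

degrees of freedom = [2, 22]

k = 3 groups, N = 25 total
df = (k−1, N−k) = (3−1, 25−3) = (2, 22)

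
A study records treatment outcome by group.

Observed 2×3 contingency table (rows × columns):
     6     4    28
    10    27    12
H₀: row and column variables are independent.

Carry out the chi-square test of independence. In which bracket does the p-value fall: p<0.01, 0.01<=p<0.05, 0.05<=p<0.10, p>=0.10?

p-value bracket: p<0.01

Row totals [38, 49], col totals [16, 31, 40], n=87
χ² = (6−6.99)²/6.99 + (4−13.54)²/13.54 + (28−17.47)²/17.47 + (10−9.01)²/9.01 + (27−17.46)²/17.46 + (12−22.53)²/22.53 = 23.4486
df = 2
p-value (upper-tail) = 0.00001
→ bracket: p<0.01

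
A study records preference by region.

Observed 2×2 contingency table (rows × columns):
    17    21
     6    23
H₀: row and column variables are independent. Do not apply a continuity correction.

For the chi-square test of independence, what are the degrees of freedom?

degrees of freedom = 1

df = (r−1)(c−1) = (2−1)·(2−1) = 1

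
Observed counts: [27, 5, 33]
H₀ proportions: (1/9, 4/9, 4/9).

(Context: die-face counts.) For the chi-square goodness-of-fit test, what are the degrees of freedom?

degrees of freedom = 2

df = k − 1 = 3 − 1 = 2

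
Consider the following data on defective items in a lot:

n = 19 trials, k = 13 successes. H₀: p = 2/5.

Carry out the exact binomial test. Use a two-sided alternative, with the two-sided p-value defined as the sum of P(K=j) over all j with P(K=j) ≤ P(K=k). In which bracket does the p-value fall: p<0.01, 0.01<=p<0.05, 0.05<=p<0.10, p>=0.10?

Exact binomial: n=19, k=13, p₀=2/5=0.4000
P(X=j) = C(n,j)·p₀^j·(1−p₀)^(n−j); p = Σ P(X=j) over j with P(X=j) ≤ P(X=13)
p-value (two-sided) = 0.01703
→ bracket: 0.01<=p<0.05

p-value bracket: 0.01<=p<0.05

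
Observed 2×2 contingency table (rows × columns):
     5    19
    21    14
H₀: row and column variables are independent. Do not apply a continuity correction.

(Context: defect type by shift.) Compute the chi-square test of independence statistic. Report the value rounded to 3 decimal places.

test statistic = 8.861

Row totals [24, 35], col totals [26, 33], n=59
χ² = (5−10.58)²/10.58 + (19−13.42)²/13.42 + (21−15.42)²/15.42 + (14−19.58)²/19.58 = 8.8609
df = 1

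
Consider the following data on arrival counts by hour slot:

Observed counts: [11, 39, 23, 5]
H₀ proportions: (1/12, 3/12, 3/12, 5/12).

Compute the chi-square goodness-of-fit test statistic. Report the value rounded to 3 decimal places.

test statistic = 46.513

n = 78; E_i = n·p_i = [6.50, 19.50, 19.50, 32.50]
χ² = (11−6.50)²/6.50 + (39−19.50)²/19.50 + (23−19.50)²/19.50 + (5−32.50)²/32.50 = 46.5128
df = 3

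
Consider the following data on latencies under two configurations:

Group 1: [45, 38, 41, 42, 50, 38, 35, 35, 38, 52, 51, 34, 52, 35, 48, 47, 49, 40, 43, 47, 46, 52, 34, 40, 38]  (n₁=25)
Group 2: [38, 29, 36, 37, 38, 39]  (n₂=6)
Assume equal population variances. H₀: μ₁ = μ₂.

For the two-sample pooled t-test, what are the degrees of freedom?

df = n₁ + n₂ − 2 = 25 + 6 − 2 = 29

degrees of freedom = 29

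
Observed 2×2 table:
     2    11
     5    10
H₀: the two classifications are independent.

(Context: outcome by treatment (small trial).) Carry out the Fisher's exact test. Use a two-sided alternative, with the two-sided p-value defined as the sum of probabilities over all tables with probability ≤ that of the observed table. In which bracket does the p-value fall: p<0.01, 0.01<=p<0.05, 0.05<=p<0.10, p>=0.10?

p-value bracket: p>=0.10

Margins: r₁=13, r₂=15, c₁=7, c₂=21, n=28
p_obs = C(13,2)·C(15,5)/C(28,7); sum pmf over tables with pmf ≤ p_obs
p-value (two-sided) = 0.39553
→ bracket: p>=0.10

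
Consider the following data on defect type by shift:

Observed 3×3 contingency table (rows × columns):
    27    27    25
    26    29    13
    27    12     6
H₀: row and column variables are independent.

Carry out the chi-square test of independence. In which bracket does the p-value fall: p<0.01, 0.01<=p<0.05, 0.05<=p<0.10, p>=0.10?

p-value bracket: 0.01<=p<0.05

Row totals [79, 68, 45], col totals [80, 68, 44], n=192
χ² = (27−32.92)²/32.92 + (27−27.98)²/27.98 + (25−18.10)²/18.10 + (26−28.33)²/28.33 + (29−24.08)²/24.08 + (13−15.58)²/15.58 + (27−18.75)²/18.75 + (12−15.94)²/15.94 + (6−10.31)²/10.31 = 11.7547
df = 4
p-value (upper-tail) = 0.01927
→ bracket: 0.01<=p<0.05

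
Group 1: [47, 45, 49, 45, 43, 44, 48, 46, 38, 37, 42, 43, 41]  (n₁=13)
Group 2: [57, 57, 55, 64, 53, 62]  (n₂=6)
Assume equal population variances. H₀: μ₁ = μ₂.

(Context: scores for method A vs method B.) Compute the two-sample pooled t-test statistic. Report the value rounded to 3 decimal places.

test statistic = -7.671

x̄₁=43.692, s₁=3.591, n₁=13
x̄₂=58.000, s₂=4.195, n₂=6
s_p² = [12·3.591² + 5·4.195²]/17 = 14.2805
SE = √(s_p²·(1/13+1/6)) = 1.8651
t = (43.692−58.000)/1.8651 = -7.6713
df = 17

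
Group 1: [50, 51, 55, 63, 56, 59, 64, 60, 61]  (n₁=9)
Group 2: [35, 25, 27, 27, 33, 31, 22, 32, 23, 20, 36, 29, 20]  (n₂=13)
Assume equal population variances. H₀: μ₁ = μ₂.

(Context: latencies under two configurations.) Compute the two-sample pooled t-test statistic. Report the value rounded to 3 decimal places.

test statistic = 13.031

x̄₁=57.667, s₁=5.000, n₁=9
x̄₂=27.692, s₂=5.498, n₂=13
s_p² = [8·5.000² + 12·5.498²]/20 = 28.1385
SE = √(s_p²·(1/9+1/13)) = 2.3002
t = (57.667−27.692)/2.3002 = 13.0311
df = 20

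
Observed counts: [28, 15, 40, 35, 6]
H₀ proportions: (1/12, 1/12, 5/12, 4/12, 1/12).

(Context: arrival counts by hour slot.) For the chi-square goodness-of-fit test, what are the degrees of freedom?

degrees of freedom = 4

df = k − 1 = 5 − 1 = 4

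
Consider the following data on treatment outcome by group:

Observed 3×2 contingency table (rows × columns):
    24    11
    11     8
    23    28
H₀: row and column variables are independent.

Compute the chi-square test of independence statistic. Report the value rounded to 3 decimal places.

test statistic = 4.692

Row totals [35, 19, 51], col totals [58, 47], n=105
χ² = (24−19.33)²/19.33 + (11−15.67)²/15.67 + (11−10.50)²/10.50 + (8−8.50)²/8.50 + (23−28.17)²/28.17 + (28−22.83)²/22.83 = 4.6916
df = 2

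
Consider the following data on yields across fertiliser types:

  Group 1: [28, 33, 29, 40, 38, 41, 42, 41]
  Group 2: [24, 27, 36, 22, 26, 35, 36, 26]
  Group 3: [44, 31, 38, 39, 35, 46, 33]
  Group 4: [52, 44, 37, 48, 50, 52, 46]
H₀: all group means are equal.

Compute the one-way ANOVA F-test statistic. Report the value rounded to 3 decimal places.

Group means [36.50, 29.00, 38.00, 47.00], grand mean 37.300
SSB = Σnᵢ(x̄ᵢ−x̄)² = 1218.300; SSW = ΣΣ(x−x̄ᵢ)² = 810.000
MSB = 1218.300/3 = 406.1000; MSW = 810.000/26 = 31.1538
F = MSB/MSW = 13.0353
df = (3, 26)

test statistic = 13.035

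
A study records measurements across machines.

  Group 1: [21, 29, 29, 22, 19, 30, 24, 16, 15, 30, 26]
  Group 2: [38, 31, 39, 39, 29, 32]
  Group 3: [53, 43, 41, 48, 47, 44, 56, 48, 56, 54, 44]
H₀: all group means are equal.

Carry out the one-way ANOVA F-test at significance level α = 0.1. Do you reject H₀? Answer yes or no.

reject H₀: yes

Group means [23.73, 34.67, 48.55], grand mean 35.821
SSB = Σnᵢ(x̄ᵢ−x̄)² = 3397.865; SSW = ΣΣ(x−x̄ᵢ)² = 702.242
MSB = 3397.865/2 = 1698.9324; MSW = 702.242/25 = 28.0897
F = MSB/MSW = 60.4824
df = (2, 25)
p-value (upper-tail) = 0.00000
At α=0.1: p < α → reject H₀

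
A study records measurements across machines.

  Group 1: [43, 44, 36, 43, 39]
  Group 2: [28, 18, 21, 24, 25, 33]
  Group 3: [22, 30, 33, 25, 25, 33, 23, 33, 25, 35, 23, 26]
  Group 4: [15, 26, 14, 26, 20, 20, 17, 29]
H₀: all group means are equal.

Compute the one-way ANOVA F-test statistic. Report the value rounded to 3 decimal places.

test statistic = 18.192

Group means [41.00, 24.83, 27.75, 20.88], grand mean 27.548
SSB = Σnᵢ(x̄ᵢ−x̄)² = 1305.719; SSW = ΣΣ(x−x̄ᵢ)² = 645.958
MSB = 1305.719/3 = 435.2397; MSW = 645.958/27 = 23.9244
F = MSB/MSW = 18.1923
df = (3, 27)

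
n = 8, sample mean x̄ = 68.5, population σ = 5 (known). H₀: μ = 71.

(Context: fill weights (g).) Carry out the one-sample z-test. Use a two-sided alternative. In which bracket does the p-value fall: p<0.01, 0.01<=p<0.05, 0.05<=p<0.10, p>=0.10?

p-value bracket: p>=0.10

SE = σ/√n = 5/√8 = 1.7678
z = (x̄−μ₀)/SE = (68.5−71)/1.7678 = -1.4142
p-value (two-sided) = 0.15730
→ bracket: p>=0.10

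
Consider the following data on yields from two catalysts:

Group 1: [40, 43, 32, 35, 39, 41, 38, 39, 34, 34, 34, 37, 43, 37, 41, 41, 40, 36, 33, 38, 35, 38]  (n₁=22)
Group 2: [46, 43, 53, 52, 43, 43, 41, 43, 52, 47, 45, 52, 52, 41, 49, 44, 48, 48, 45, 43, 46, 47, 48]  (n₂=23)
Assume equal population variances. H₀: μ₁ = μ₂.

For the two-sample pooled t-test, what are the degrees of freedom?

df = n₁ + n₂ − 2 = 22 + 23 − 2 = 43

degrees of freedom = 43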